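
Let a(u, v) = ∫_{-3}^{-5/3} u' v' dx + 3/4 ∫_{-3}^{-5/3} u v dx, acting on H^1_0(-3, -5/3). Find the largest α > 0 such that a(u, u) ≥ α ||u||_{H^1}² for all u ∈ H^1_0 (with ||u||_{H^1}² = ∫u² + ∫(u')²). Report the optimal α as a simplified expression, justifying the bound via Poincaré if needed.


α = 3*(4 + 3*π^2)/(16 + 9*π^2)

Coercivity of a(·,·) on H^1_0(-3, -5/3) means a(u, u) ≥ α ||u||_{H^1}² for every u ∈ H^1_0.
The interval has length L = 4/3, and Poincaré/coercivity depend only on L. Here a(u, u) = ∫(u')² + (3/4)·∫u².
Here 0 < c = 3/4 < 1. The condition a(u,u) ≥ α||u||_{H^1}² reads (1−α)∫(u')² ≥ (α−c)∫u². Any admissible α is ≤ 1 (rapidly oscillating u have ∫u²/∫(u')² → 0), and α = 1 would force 0 ≥ (1−c)∫u², impossible since c < 1; so 1−α > 0. By the sharp Poincaré inequality on H^1_0 of an interval of length L, ∫(u')² ≥ (π/L)²∫u² with equality for the first sine mode sin(π(x−x₀)/L) (x₀ the left endpoint), so the inequality holds for all u iff (1−α)(π/L)² ≥ α − c, i.e. α ≤ ((π/L)² + c)/((π/L)² + 1) = (1 + c(L/π)²)/(1 + (L/π)²). With (π/L)² = 9*π^2/16 and c = 3/4, the largest admissible constant is α = ((π/L)² + c)/((π/L)² + 1).
Simplifying, α = 3*(4 + 3*π^2)/(16 + 9*π^2).


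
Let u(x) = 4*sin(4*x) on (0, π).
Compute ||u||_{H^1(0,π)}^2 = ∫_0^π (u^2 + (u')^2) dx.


||u||_{H^1(0,π)}^2 = 136*π

u'(x) = 16*cos(4*x).
Expand u² and (u')² and integrate term by term on (0, π), using: for integers n ≥ 1, ∫_0^π sin²(nx) dx = ∫_0^π cos²(nx) dx = π/2; for n ≠ n', ∫_0^π sin(nx)sin(n'x) dx = ∫_0^π cos(nx)cos(n'x) dx = 0; and by product-to-sum, ∫_0^π sin(nx)cos(n'x) dx = ½∫_0^π [sin((n+n')x) + sin((n−n')x)] dx, which is 0 when n+n' is even and 2n/(n²−n'²) when n+n' is odd (it need not vanish on (0, π)).
  u² squared terms: (4)²·∫sin(4x)² dx = 16·π/2 = 8*π.
  So ∫_0^π u² dx = 8*π.
  (u')² squared terms: (16)²·∫cos(4x)² dx = 256·π/2 = 128*π.
  So ∫_0^π (u')² dx = 128*π.
||u||_{H^1}^2 = (8*π) + (128*π) = 136*π.


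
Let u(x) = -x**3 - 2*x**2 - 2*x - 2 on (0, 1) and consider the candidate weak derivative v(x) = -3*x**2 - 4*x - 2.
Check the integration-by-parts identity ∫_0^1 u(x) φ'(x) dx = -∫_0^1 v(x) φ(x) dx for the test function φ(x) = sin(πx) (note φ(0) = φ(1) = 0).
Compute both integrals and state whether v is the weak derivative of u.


LHS = -12/π^3 + 11/π, RHS = -12/π^3 + 11/π. Yes, v = u' weakly.

u(x) = -x**3 - 2*x**2 - 2*x - 2, classical derivative u'(x) = -3*x**2 - 4*x - 2.
φ(x) = sin(πx), so φ'(x) = π*cos(π*x).
Note φ(0) = φ(1) = 0, so the boundary term u·φ vanishes.
LHS = ∫_0^1 u(x) φ'(x) dx = ∫_0^1 (-π*x^3*cos(π*x) - 2*π*x^2*cos(π*x) - 2*π*x*cos(π*x) - 2*π*cos(π*x)) dx. Term by term:
  ∫_0^1 -2*π*cos(π*x) dx = 0;  ∫_0^1 -π*x^3*cos(π*x) dx = -12/π^3 + 3/π;  ∫_0^1 -2*π*x*cos(π*x) dx = 4/π;
  ∫_0^1 -2*π*x^2*cos(π*x) dx = 4/π.
Sum: 0 + -12/π^3 + 3/π + 4/π + 4/π = -12/π^3 + 11/π.
So LHS = -12/π^3 + 11/π.
∫_0^1 v(x) φ(x) dx = ∫_0^1 (-3*x^2*sin(π*x) - 4*x*sin(π*x) - 2*sin(π*x)) dx. Term by term:
  ∫_0^1 -2*sin(π*x) dx = -4/π;  ∫_0^1 -4*x*sin(π*x) dx = -4/π;  ∫_0^1 -3*x^2*sin(π*x) dx = -3/π + 12/π^3.
Sum: -4/π − 4/π + -3/π + 12/π^3 = -11/π + 12/π^3.
So RHS = -∫_0^1 v(x) φ(x) dx = -12/π^3 + 11/π.
LHS = RHS, so the identity holds for this test φ.
Moreover u is smooth here and v(x) = u'(x) = -3*x**2 - 4*x - 2 pointwise, so the identity holds for every test function. Hence v is the weak derivative of u.


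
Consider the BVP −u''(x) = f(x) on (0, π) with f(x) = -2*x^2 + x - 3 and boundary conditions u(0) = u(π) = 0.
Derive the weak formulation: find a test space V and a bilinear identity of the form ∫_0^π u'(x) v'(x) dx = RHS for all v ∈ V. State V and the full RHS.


V = H^1_0(0, π) (so v(0) = v(π) = 0); weak form: ∫_0^π u'v' dx = ∫_0^π (-2*x^2 + x - 3) v dx for all v ∈ V.

Multiply both sides by a test function v and integrate from 0 to π:
  ∫_0^π −u''(x) v(x) dx = ∫_0^π f(x) v(x) dx.
Integrate the LHS by parts once:
  ∫_0^π −u'' v dx = −[u'(x) v(x)]_0^π + ∫_0^π u'(x) v'(x) dx.
Thus ∫_0^π u'(x) v'(x) dx = ∫_0^π f(x) v(x) dx + [u'(x) v(x)]_0^π.
Choose V so that boundary terms are either known or forced to vanish.
u is Dirichlet: u(0) = u(π) = 0. Let V = H^1_0(0, π); then v(0) = v(π) = 0, and [u' v]_0^π = 0.
Weak formulation: find u (satisfying any essential BC) such that ∫_0^π u'(x) v'(x) dx = ∫_0^π f v dx for all v ∈ V.
Substituting f(x) = -2*x^2 + x - 3, the right-hand side is ∫_0^π (-2*x^2 + x - 3) v dx.


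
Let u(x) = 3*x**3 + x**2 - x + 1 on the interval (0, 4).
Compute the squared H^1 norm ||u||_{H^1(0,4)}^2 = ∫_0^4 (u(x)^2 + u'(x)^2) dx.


||u||_{H^1}^2 = 4516184/105

The H^1 norm (squared) on an interval (0, L) is
  ||u||_{H^1}^2 = ∫_0^L u(x)^2 dx + ∫_0^L u'(x)^2 dx.
Compute u'(x) = 9*x**2 + 2*x - 1.
Then u(x)^2 = 9*x**6 + 6*x**5 - 5*x**4 + 4*x**3 + 3*x**2 - 2*x + 1 and u'(x)^2 = 81*x**4 + 36*x**3 - 14*x**2 - 4*x + 1.
Integrate each monomial from 0 to 4 using ∫_0^4 c·x^n dx = c·4^(n+1)/(n+1):
  ∫_0^4 u(x)^2 dx = ∫_0^4 (9*x^6 + 6*x^5 - 5*x^4 + 4*x^3 + 3*x^2 - 2*x + 1) dx. Term by term:
    ∫_0^4 9*x^6 dx = 147456/7;  ∫_0^4 6*x^5 dx = 4096;  ∫_0^4 -5*x^4 dx = -1024;
    ∫_0^4 4*x^3 dx = 256;  ∫_0^4 3*x^2 dx = 64;  ∫_0^4 -2*x dx = -16;
    ∫_0^4 1 dx = 4.
  Sum: 147456/7 + 4096 − 1024 + 256 + 64 − 16 + 4 = 171116/7.
  ∫_0^4 u'(x)^2 dx = ∫_0^4 (81*x^4 + 36*x^3 - 14*x^2 - 4*x + 1) dx. Term by term:
    ∫_0^4 81*x^4 dx = 82944/5;  ∫_0^4 36*x^3 dx = 2304;  ∫_0^4 -14*x^2 dx = -896/3;
    ∫_0^4 -4*x dx = -32;  ∫_0^4 1 dx = 4.
  Sum: 82944/5 + 2304 − 896/3 − 32 + 4 = 278492/15.
Adding: ||u||_{H^1}^2 = 171116/7 + 278492/15 = 4516184/105.


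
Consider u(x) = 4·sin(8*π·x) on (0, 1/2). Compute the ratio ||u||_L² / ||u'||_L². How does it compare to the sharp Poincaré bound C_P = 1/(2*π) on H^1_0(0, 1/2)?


||u||_L² / ||u'||_L² = 1/(8*π) < C_P = 1/(2*π).

u(x) = 4·sin(8*π·x), so u'(x) = 32*π*cos(8*π*x).
Writing u(x) = A·sin(kπx/L) with A = 4 and k = 4, use ∫_0^L sin²(kπx/L) dx = L/2 and ∫_0^L cos²(kπx/L) dx = L/2.
u² = 16·sin²(8*π·x) and (u')² = 1024*π^2·cos²(8*π·x), and each of sin², cos² integrates to L/2 = 1/4 over (0, 1/2).
∫_0^1/2 u² dx = 4, so ||u||_L² = 2.
∫_0^1/2 (u')² dx = 256*π^2, so ||u'||_L² = 16*π.
Ratio ||u||_L² / ||u'||_L² = 1/(8*π).
Sharp Poincaré constant on H^1_0(0, 1/2) is C_P = L/π = 1/(2*π), achieved by sin(2*π·x).
This is the k = 4 harmonic; the ratio L/(kπ) is strictly less than C_P = L/π, consistent with the sharp inequality ||u||_L² ≤ C_P ||u'||_L².


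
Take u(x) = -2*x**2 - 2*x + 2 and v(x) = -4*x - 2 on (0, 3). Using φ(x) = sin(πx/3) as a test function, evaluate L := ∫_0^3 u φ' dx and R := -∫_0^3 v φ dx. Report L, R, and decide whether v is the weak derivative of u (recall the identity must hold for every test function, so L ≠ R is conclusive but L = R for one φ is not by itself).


LHS = 48/π, RHS = 48/π. Yes, v = u' weakly.

u(x) = -2*x**2 - 2*x + 2, classical derivative u'(x) = -4*x - 2.
φ(x) = sin(πx/3), so φ'(x) = π*cos(π*x/3)/3.
Note φ(0) = φ(3) = 0, so the boundary term u·φ vanishes.
LHS = ∫_0^3 u(x) φ'(x) dx = ∫_0^3 (-2*π*x^2*cos(π*x/3)/3 - 2*π*x*cos(π*x/3)/3 + 2*π*cos(π*x/3)/3) dx. Term by term:
  ∫_0^3 2*π*cos(π*x/3)/3 dx = 0;  ∫_0^3 -2*π*x*cos(π*x/3)/3 dx = 12/π;  ∫_0^3 -2*π*x^2*cos(π*x/3)/3 dx = 36/π.
Sum: 0 + 12/π + 36/π = 48/π.
So LHS = 48/π.
∫_0^3 v(x) φ(x) dx = ∫_0^3 (-4*x*sin(π*x/3) - 2*sin(π*x/3)) dx. Term by term:
  ∫_0^3 -2*sin(π*x/3) dx = -12/π;  ∫_0^3 -4*x*sin(π*x/3) dx = -36/π.
Sum: -12/π − 36/π = -48/π.
So RHS = -∫_0^3 v(x) φ(x) dx = 48/π.
LHS = RHS, so the identity holds for this test φ.
Moreover u is smooth here and v(x) = u'(x) = -4*x - 2 pointwise, so the identity holds for every test function. Hence v is the weak derivative of u.


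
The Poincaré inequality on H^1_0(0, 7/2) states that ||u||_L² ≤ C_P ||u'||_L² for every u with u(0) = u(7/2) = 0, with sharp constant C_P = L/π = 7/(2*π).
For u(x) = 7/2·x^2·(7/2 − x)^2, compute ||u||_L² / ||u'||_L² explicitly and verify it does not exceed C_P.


||u||_L² / ||u'||_L² = 7*sqrt(3)/12 < C_P = 7/(2*π).

u(x) = 7/2·x^2·(7/2 − x)^2, so u'(x) = 7*x*(2*x - 7)*(4*x - 7)/4.
u(x) = 7/2·x^2·(7/2 − x)^2 vanishes at x = 0 and x = 7/2, so u ∈ H^1_0(0, 7/2). Differentiate via the product rule and integrate the resulting polynomials term by term.
  ∫_0^7/2 u² dx = ∫_0^7/2 (49*x^8/4 - 343*x^7/2 + 7203*x^6/8 - 16807*x^5/8 + 117649*x^4/64) dx. Term by term:
    ∫_0^7/2 49*x^8/4 dx = 1977326743/18432;  ∫_0^7/2 -343*x^7/2 dx = -1977326743/4096;  ∫_0^7/2 7203*x^6/8 dx = 847425747/1024;
    ∫_0^7/2 -16807*x^5/8 dx = -1977326743/3072;  ∫_0^7/2 117649*x^4/64 dx = 1977326743/10240.
  Sum: 1977326743/18432 − 1977326743/4096 + 847425747/1024 − 1977326743/3072 + 1977326743/10240 = 282475249/184320.
  ∫_0^7/2 (u')² dx = ∫_0^7/2 (196*x^6 - 2058*x^5 + 31213*x^4/4 - 50421*x^3/4 + 117649*x^2/16) dx. Term by term:
    ∫_0^7/2 196*x^6 dx = 5764801/32;  ∫_0^7/2 -2058*x^5 dx = -40353607/64;  ∫_0^7/2 31213*x^4/4 dx = 524596891/640;
    ∫_0^7/2 -50421*x^3/4 dx = -121060821/256;  ∫_0^7/2 117649*x^2/16 dx = 40353607/384.
  Sum: 5764801/32 − 40353607/64 + 524596891/640 − 121060821/256 + 40353607/384 = 5764801/3840.
∫_0^7/2 u² dx = 282475249/184320, so ||u||_L² = 16807*sqrt(5)/960.
∫_0^7/2 (u')² dx = 5764801/3840, so ||u'||_L² = 2401*sqrt(15)/240.
Ratio ||u||_L² / ||u'||_L² = 7*sqrt(3)/12.
Sharp Poincaré constant on H^1_0(0, 7/2) is C_P = L/π = 7/(2*π), achieved by sin(2*π/7·x).
A polynomial bump cannot attain the sharp Poincaré constant (only the first sine eigenfunction does), so the ratio is strictly less than C_P, consistent with ||u||_L² ≤ C_P ||u'||_L².


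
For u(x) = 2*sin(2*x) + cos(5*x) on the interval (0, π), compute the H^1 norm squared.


||u||_{H^1(0,π)}^2 = -416/21 + 23*π

u'(x) = -5*sin(5*x) + 4*cos(2*x).
Expand u² and (u')² and integrate term by term on (0, π), using: for integers n ≥ 1, ∫_0^π sin²(nx) dx = ∫_0^π cos²(nx) dx = π/2; for n ≠ n', ∫_0^π sin(nx)sin(n'x) dx = ∫_0^π cos(nx)cos(n'x) dx = 0; and by product-to-sum, ∫_0^π sin(nx)cos(n'x) dx = ½∫_0^π [sin((n+n')x) + sin((n−n')x)] dx, which is 0 when n+n' is even and 2n/(n²−n'²) when n+n' is odd (it need not vanish on (0, π)).
  u² squared terms: (2)²·∫sin(2x)² dx = 4·π/2 = 2*π;  (1)²·∫cos(5x)² dx = 1·π/2 = π/2.
  u² cross terms: 2·(2)·(1)·∫sin(2x)·cos(5x) dx = 4·(-4/21) = -16/21.
  So ∫_0^π u² dx = 2*π + π/2 − 16/21 = -16/21 + 5*π/2.
  (u')² squared terms: (-5)²·∫sin(5x)² dx = 25·π/2 = 25*π/2;  (4)²·∫cos(2x)² dx = 16·π/2 = 8*π.
  (u')² cross terms: 2·(-5)·(4)·∫sin(5x)·cos(2x) dx = -40·(10/21) = -400/21.
  So ∫_0^π (u')² dx = 25*π/2 + 8*π − 400/21 = -400/21 + 41*π/2.
||u||_{H^1}^2 = (-16/21 + 5*π/2) + (-400/21 + 41*π/2) = -416/21 + 23*π.


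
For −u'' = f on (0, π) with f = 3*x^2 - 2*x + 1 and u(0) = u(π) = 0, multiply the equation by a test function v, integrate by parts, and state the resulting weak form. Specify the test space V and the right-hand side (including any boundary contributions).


V = H^1_0(0, π) (so v(0) = v(π) = 0); weak form: ∫_0^π u'v' dx = ∫_0^π (3*x^2 - 2*x + 1) v dx for all v ∈ V.

Multiply both sides by a test function v and integrate from 0 to π:
  ∫_0^π −u''(x) v(x) dx = ∫_0^π f(x) v(x) dx.
Integrate the LHS by parts once:
  ∫_0^π −u'' v dx = −[u'(x) v(x)]_0^π + ∫_0^π u'(x) v'(x) dx.
Thus ∫_0^π u'(x) v'(x) dx = ∫_0^π f(x) v(x) dx + [u'(x) v(x)]_0^π.
Choose V so that boundary terms are either known or forced to vanish.
u is Dirichlet: u(0) = u(π) = 0. Let V = H^1_0(0, π); then v(0) = v(π) = 0, and [u' v]_0^π = 0.
Weak formulation: find u (satisfying any essential BC) such that ∫_0^π u'(x) v'(x) dx = ∫_0^π f v dx for all v ∈ V.
Substituting f(x) = 3*x^2 - 2*x + 1, the right-hand side is ∫_0^π (3*x^2 - 2*x + 1) v dx.


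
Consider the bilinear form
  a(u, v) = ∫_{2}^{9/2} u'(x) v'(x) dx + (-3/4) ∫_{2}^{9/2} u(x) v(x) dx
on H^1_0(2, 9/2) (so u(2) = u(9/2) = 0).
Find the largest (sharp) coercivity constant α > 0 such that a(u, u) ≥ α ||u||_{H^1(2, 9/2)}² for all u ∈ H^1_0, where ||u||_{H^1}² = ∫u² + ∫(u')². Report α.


α = (-75 + 16*π^2)/(4*(25 + 4*π^2))

Coercivity of a(·,·) on H^1_0(2, 9/2) means a(u, u) ≥ α ||u||_{H^1}² for every u ∈ H^1_0.
The interval has length L = 5/2, and Poincaré/coercivity depend only on L. Here a(u, u) = ∫(u')² + (-3/4)·∫u².
Here c = -3/4 < 0 with |c| < (π/L)² = 4*π^2/25, so coercivity still holds. The condition a(u,u) ≥ α||u||_{H^1}² reads (1−α)∫(u')² ≥ (α−c)∫u². Any admissible α is ≤ 1 (rapidly oscillating u have ∫u²/∫(u')² → 0), and α = 1 would force 0 ≥ (1−c)∫u², impossible since c < 1; so 1−α > 0. By the sharp Poincaré inequality on H^1_0 of an interval of length L, ∫(u')² ≥ (π/L)²∫u² with equality for the first sine mode sin(π(x−x₀)/L) (x₀ the left endpoint), so the inequality holds for all u iff (1−α)(π/L)² ≥ α − c, i.e. α ≤ ((π/L)² + c)/((π/L)² + 1) = (1 + c(L/π)²)/(1 + (L/π)²). (Direct route, valid since c ≤ 0: Poincaré gives c∫u² ≥ c(L/π)²∫(u')², so a(u,u) ≥ (1 + c(L/π)²)∫(u')², while ||u||_{H^1}² ≤ (1 + (L/π)²)∫(u')²; dividing yields the same α.) With (π/L)² = 4*π^2/25 and c = -3/4, the largest admissible constant is α = ((π/L)² + c)/((π/L)² + 1).
Simplifying, α = (-75 + 16*π^2)/(4*(25 + 4*π^2)).


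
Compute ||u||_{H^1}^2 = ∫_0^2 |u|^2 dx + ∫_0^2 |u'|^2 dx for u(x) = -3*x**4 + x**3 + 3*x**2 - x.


||u||_{H^1}^2 = 153274/105

The H^1 norm (squared) on an interval (0, L) is
  ||u||_{H^1}^2 = ∫_0^L u(x)^2 dx + ∫_0^L u'(x)^2 dx.
Compute u'(x) = -12*x**3 + 3*x**2 + 6*x - 1.
Then u(x)^2 = 9*x**8 - 6*x**7 - 17*x**6 + 12*x**5 + 7*x**4 - 6*x**3 + x**2 and u'(x)^2 = 144*x**6 - 72*x**5 - 135*x**4 + 60*x**3 + 30*x**2 - 12*x + 1.
Integrate each monomial from 0 to 2 using ∫_0^2 c·x^n dx = c·2^(n+1)/(n+1):
  ∫_0^2 u(x)^2 dx = ∫_0^2 (9*x^8 - 6*x^7 - 17*x^6 + 12*x^5 + 7*x^4 - 6*x^3 + x^2) dx. Term by term:
    ∫_0^2 9*x^8 dx = 512;  ∫_0^2 -6*x^7 dx = -192;  ∫_0^2 -17*x^6 dx = -2176/7;
    ∫_0^2 12*x^5 dx = 128;  ∫_0^2 7*x^4 dx = 224/5;  ∫_0^2 -6*x^3 dx = -24;
    ∫_0^2 x^2 dx = 8/3.
  Sum: 512 − 192 − 2176/7 + 128 + 224/5 − 24 + 8/3 = 16864/105.
  ∫_0^2 u'(x)^2 dx = ∫_0^2 (144*x^6 - 72*x^5 - 135*x^4 + 60*x^3 + 30*x^2 - 12*x + 1) dx. Term by term:
    ∫_0^2 144*x^6 dx = 18432/7;  ∫_0^2 -72*x^5 dx = -768;  ∫_0^2 -135*x^4 dx = -864;
    ∫_0^2 60*x^3 dx = 240;  ∫_0^2 30*x^2 dx = 80;  ∫_0^2 -12*x dx = -24;
    ∫_0^2 1 dx = 2.
  Sum: 18432/7 − 768 − 864 + 240 + 80 − 24 + 2 = 9094/7.
Adding: ||u||_{H^1}^2 = 16864/105 + 9094/7 = 153274/105.


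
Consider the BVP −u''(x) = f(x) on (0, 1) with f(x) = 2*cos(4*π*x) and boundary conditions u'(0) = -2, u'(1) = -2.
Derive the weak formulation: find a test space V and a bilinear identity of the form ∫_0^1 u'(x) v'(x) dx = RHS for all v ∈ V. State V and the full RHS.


V = H^1(0, 1) (v unrestricted at boundary; u is determined up to an additive constant); weak form: ∫_0^1 u'v' dx = ∫_0^1 (2*cos(4*π*x)) v dx − 2·v(1) + 2·v(0) for all v ∈ V.

Multiply both sides by a test function v and integrate from 0 to 1:
  ∫_0^1 −u''(x) v(x) dx = ∫_0^1 f(x) v(x) dx.
Integrate the LHS by parts once:
  ∫_0^1 −u'' v dx = −[u'(x) v(x)]_0^1 + ∫_0^1 u'(x) v'(x) dx.
Thus ∫_0^1 u'(x) v'(x) dx = ∫_0^1 f(x) v(x) dx + [u'(x) v(x)]_0^1.
Choose V so that boundary terms are either known or forced to vanish.
u has inhomogeneous Neumann u'(0) = -2, u'(1) = -2. [u' v]_0^1 = (-2)·v(1) − (-2)·v(0) = − 2·v(1) + 2·v(0). Take V = H^1(0, 1); boundary term becomes part of RHS.
Weak formulation: find u (satisfying any essential BC) such that ∫_0^1 u'(x) v'(x) dx = ∫_0^1 f v dx − 2·v(1) + 2·v(0) for all v ∈ V (Neumann data are natural BCs: they enter the RHS as boundary terms).
Substituting f(x) = 2*cos(4*π*x), the right-hand side is ∫_0^1 (2*cos(4*π*x)) v dx − 2·v(1) + 2·v(0).
Compatibility check (pure Neumann): taking v ≡ 1 ∈ V gives 0 = ∫_0^1 f dx + (-2) − (-2), i.e. ∫_0^1 f dx must equal u'(0) − u'(1) = 0. Indeed ∫_0^1 (2*cos(4*π*x)) dx = 0, so the data are compatible. The solution is then unique only up to an additive constant (fix it e.g. by requiring ∫_0^1 u dx = 0).


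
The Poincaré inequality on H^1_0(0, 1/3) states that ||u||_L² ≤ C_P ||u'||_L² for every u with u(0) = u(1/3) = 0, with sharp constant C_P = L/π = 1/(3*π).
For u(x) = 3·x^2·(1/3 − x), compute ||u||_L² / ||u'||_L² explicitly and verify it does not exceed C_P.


||u||_L² / ||u'||_L² = sqrt(14)/42 < C_P = 1/(3*π).

u(x) = 3·x^2·(1/3 − x), so u'(x) = x*(2 - 9*x).
u(x) = 3·x^2·(1/3 − x) vanishes at x = 0 and x = 1/3, so u ∈ H^1_0(0, 1/3). Differentiate via the product rule and integrate the resulting polynomials term by term.
  ∫_0^1/3 u² dx = ∫_0^1/3 (9*x^6 - 6*x^5 + x^4) dx. Term by term:
    ∫_0^1/3 9*x^6 dx = 1/1701;  ∫_0^1/3 -6*x^5 dx = -1/729;  ∫_0^1/3 x^4 dx = 1/1215.
  Sum: 1/1701 − 1/729 + 1/1215 = 1/25515.
  ∫_0^1/3 (u')² dx = ∫_0^1/3 (81*x^4 - 36*x^3 + 4*x^2) dx. Term by term:
    ∫_0^1/3 81*x^4 dx = 1/15;  ∫_0^1/3 -36*x^3 dx = -1/9;  ∫_0^1/3 4*x^2 dx = 4/81.
  Sum: 1/15 − 1/9 + 4/81 = 2/405.
∫_0^1/3 u² dx = 1/25515, so ||u||_L² = sqrt(35)/945.
∫_0^1/3 (u')² dx = 2/405, so ||u'||_L² = sqrt(10)/45.
Ratio ||u||_L² / ||u'||_L² = sqrt(14)/42.
Sharp Poincaré constant on H^1_0(0, 1/3) is C_P = L/π = 1/(3*π), achieved by sin(3*π·x).
A polynomial bump cannot attain the sharp Poincaré constant (only the first sine eigenfunction does), so the ratio is strictly less than C_P, consistent with ||u||_L² ≤ C_P ||u'||_L².


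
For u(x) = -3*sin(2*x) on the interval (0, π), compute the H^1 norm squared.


||u||_{H^1(0,π)}^2 = 45*π/2

u'(x) = -6*cos(2*x).
Expand u² and (u')² and integrate term by term on (0, π), using: for integers n ≥ 1, ∫_0^π sin²(nx) dx = ∫_0^π cos²(nx) dx = π/2; for n ≠ n', ∫_0^π sin(nx)sin(n'x) dx = ∫_0^π cos(nx)cos(n'x) dx = 0; and by product-to-sum, ∫_0^π sin(nx)cos(n'x) dx = ½∫_0^π [sin((n+n')x) + sin((n−n')x)] dx, which is 0 when n+n' is even and 2n/(n²−n'²) when n+n' is odd (it need not vanish on (0, π)).
  u² squared terms: (-3)²·∫sin(2x)² dx = 9·π/2 = 9*π/2.
  So ∫_0^π u² dx = 9*π/2.
  (u')² squared terms: (-6)²·∫cos(2x)² dx = 36·π/2 = 18*π.
  So ∫_0^π (u')² dx = 18*π.
||u||_{H^1}^2 = (9*π/2) + (18*π) = 45*π/2.


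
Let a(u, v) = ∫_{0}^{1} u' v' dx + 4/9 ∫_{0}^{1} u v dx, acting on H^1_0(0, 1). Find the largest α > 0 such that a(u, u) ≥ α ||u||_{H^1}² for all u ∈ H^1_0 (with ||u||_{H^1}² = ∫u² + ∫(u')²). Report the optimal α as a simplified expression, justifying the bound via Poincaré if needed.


α = (4/9 + π^2)/(1 + π^2)

Coercivity of a(·,·) on H^1_0(0, 1) means a(u, u) ≥ α ||u||_{H^1}² for every u ∈ H^1_0.
The interval has length L = 1, and Poincaré/coercivity depend only on L. Here a(u, u) = ∫(u')² + (4/9)·∫u².
Here 0 < c = 4/9 < 1. The condition a(u,u) ≥ α||u||_{H^1}² reads (1−α)∫(u')² ≥ (α−c)∫u². Any admissible α is ≤ 1 (rapidly oscillating u have ∫u²/∫(u')² → 0), and α = 1 would force 0 ≥ (1−c)∫u², impossible since c < 1; so 1−α > 0. By the sharp Poincaré inequality on H^1_0 of an interval of length L, ∫(u')² ≥ (π/L)²∫u² with equality for the first sine mode sin(π(x−x₀)/L) (x₀ the left endpoint), so the inequality holds for all u iff (1−α)(π/L)² ≥ α − c, i.e. α ≤ ((π/L)² + c)/((π/L)² + 1) = (1 + c(L/π)²)/(1 + (L/π)²). With (π/L)² = π^2 and c = 4/9, the largest admissible constant is α = ((π/L)² + c)/((π/L)² + 1).
Simplifying, α = (4/9 + π^2)/(1 + π^2).


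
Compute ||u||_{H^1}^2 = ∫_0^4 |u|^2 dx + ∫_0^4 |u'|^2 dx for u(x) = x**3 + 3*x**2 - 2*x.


||u||_{H^1}^2 = 1182416/105

The H^1 norm (squared) on an interval (0, L) is
  ||u||_{H^1}^2 = ∫_0^L u(x)^2 dx + ∫_0^L u'(x)^2 dx.
Compute u'(x) = 3*x**2 + 6*x - 2.
Then u(x)^2 = x**6 + 6*x**5 + 5*x**4 - 12*x**3 + 4*x**2 and u'(x)^2 = 9*x**4 + 36*x**3 + 24*x**2 - 24*x + 4.
Integrate each monomial from 0 to 4 using ∫_0^4 c·x^n dx = c·4^(n+1)/(n+1):
  ∫_0^4 u(x)^2 dx = ∫_0^4 (x^6 + 6*x^5 + 5*x^4 - 12*x^3 + 4*x^2) dx. Term by term:
    ∫_0^4 x^6 dx = 16384/7;  ∫_0^4 6*x^5 dx = 4096;  ∫_0^4 5*x^4 dx = 1024;
    ∫_0^4 -12*x^3 dx = -768;  ∫_0^4 4*x^2 dx = 256/3.
  Sum: 16384/7 + 4096 + 1024 − 768 + 256/3 = 142336/21.
  ∫_0^4 u'(x)^2 dx = ∫_0^4 (9*x^4 + 36*x^3 + 24*x^2 - 24*x + 4) dx. Term by term:
    ∫_0^4 9*x^4 dx = 9216/5;  ∫_0^4 36*x^3 dx = 2304;  ∫_0^4 24*x^2 dx = 512;
    ∫_0^4 -24*x dx = -192;  ∫_0^4 4 dx = 16.
  Sum: 9216/5 + 2304 + 512 − 192 + 16 = 22416/5.
Adding: ||u||_{H^1}^2 = 142336/21 + 22416/5 = 1182416/105.


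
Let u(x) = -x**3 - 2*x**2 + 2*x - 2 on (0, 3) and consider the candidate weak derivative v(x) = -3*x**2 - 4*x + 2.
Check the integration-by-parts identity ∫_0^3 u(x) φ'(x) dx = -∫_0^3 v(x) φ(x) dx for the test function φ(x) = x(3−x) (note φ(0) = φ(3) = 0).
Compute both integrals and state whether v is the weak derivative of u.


LHS = 1089/20, RHS = 1089/20. Yes, v = u' weakly.

u(x) = -x**3 - 2*x**2 + 2*x - 2, classical derivative u'(x) = -3*x**2 - 4*x + 2.
φ(x) = x(3−x), so φ'(x) = 3 - 2*x.
Note φ(0) = φ(3) = 0, so the boundary term u·φ vanishes.
LHS = ∫_0^3 u(x) φ'(x) dx = ∫_0^3 (2*x^4 + x^3 - 10*x^2 + 10*x - 6) dx. Term by term:
  ∫_0^3 2*x^4 dx = 486/5;  ∫_0^3 x^3 dx = 81/4;  ∫_0^3 -10*x^2 dx = -90;
  ∫_0^3 10*x dx = 45;  ∫_0^3 -6 dx = -18.
Sum: 486/5 + 81/4 − 90 + 45 − 18 = 1089/20.
So LHS = 1089/20.
∫_0^3 v(x) φ(x) dx = ∫_0^3 (3*x^4 - 5*x^3 - 14*x^2 + 6*x) dx. Term by term:
  ∫_0^3 3*x^4 dx = 729/5;  ∫_0^3 -5*x^3 dx = -405/4;  ∫_0^3 -14*x^2 dx = -126;
  ∫_0^3 6*x dx = 27.
Sum: 729/5 − 405/4 − 126 + 27 = -1089/20.
So RHS = -∫_0^3 v(x) φ(x) dx = 1089/20.
LHS = RHS, so the identity holds for this test φ.
Moreover u is smooth here and v(x) = u'(x) = -3*x**2 - 4*x + 2 pointwise, so the identity holds for every test function. Hence v is the weak derivative of u.


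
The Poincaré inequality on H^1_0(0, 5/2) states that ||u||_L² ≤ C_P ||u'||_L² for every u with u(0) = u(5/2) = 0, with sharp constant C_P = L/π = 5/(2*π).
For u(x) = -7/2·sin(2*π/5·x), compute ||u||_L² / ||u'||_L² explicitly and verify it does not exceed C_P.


||u||_L² / ||u'||_L² = 5/(2*π) = C_P.

u(x) = -7/2·sin(2*π/5·x), so u'(x) = -7*π*cos(2*π*x/5)/5.
Writing u(x) = A·sin(kπx/L) with A = -7/2 and k = 1, use ∫_0^L sin²(kπx/L) dx = L/2 and ∫_0^L cos²(kπx/L) dx = L/2.
u² = 49/4·sin²(2*π/5·x) and (u')² = 49*π^2/25·cos²(2*π/5·x), and each of sin², cos² integrates to L/2 = 5/4 over (0, 5/2).
∫_0^5/2 u² dx = 245/16, so ||u||_L² = 7*sqrt(5)/4.
∫_0^5/2 (u')² dx = 49*π^2/20, so ||u'||_L² = 7*sqrt(5)*π/10.
Ratio ||u||_L² / ||u'||_L² = 5/(2*π).
Sharp Poincaré constant on H^1_0(0, 5/2) is C_P = L/π = 5/(2*π), achieved by sin(2*π/5·x).
This is the k = 1 eigenfunction (up to amplitude), so the ratio equals the sharp Poincaré constant exactly.


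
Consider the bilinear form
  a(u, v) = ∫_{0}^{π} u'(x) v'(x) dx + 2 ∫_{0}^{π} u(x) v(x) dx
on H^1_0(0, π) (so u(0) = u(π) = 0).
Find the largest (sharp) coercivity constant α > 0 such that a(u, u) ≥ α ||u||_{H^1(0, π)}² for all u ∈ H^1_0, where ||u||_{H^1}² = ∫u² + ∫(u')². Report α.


α = 1

Coercivity of a(·,·) on H^1_0(0, π) means a(u, u) ≥ α ||u||_{H^1}² for every u ∈ H^1_0.
The interval has length L = π, and Poincaré/coercivity depend only on L. Here a(u, u) = ∫(u')² + (2)·∫u².
Here c = 2 ≥ 1, so a(u,u) = ∫(u')² + c∫u² ≥ ∫(u')² + ∫u² = ||u||_{H^1}², i.e. α = 1 works. No larger α is possible: a(u,u) ≥ α||u||_{H^1}² means (1−α)∫(u')² ≥ (α−c)∫u², and for the modes u_n = sin(nπ(x−x₀)/L) (x₀ the left endpoint) one has ∫u_n²/∫(u_n')² = (L/(nπ))² → 0, so a(u_n,u_n)/||u_n||_{H^1}² → 1. Hence the optimal constant is α = 1.
Therefore α = 1.


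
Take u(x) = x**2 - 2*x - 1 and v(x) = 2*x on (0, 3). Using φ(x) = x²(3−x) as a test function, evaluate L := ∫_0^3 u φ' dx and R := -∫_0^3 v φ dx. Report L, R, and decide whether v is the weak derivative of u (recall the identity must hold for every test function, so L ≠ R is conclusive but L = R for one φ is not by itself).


LHS = -54/5, RHS = -243/10. No, v is not the weak derivative of u.

u(x) = x**2 - 2*x - 1, classical derivative u'(x) = 2*x - 2.
φ(x) = x²(3−x), so φ'(x) = 3*x*(2 - x).
Note φ(0) = φ(3) = 0, so the boundary term u·φ vanishes.
LHS = ∫_0^3 u(x) φ'(x) dx = ∫_0^3 (-3*x^4 + 12*x^3 - 9*x^2 - 6*x) dx. Term by term:
  ∫_0^3 -3*x^4 dx = -729/5;  ∫_0^3 12*x^3 dx = 243;  ∫_0^3 -9*x^2 dx = -81;
  ∫_0^3 -6*x dx = -27.
Sum: -729/5 + 243 − 81 − 27 = -54/5.
So LHS = -54/5.
∫_0^3 v(x) φ(x) dx = ∫_0^3 (-2*x^4 + 6*x^3) dx. Term by term:
  ∫_0^3 -2*x^4 dx = -486/5;  ∫_0^3 6*x^3 dx = 243/2.
Sum: -486/5 + 243/2 = 243/10.
So RHS = -∫_0^3 v(x) φ(x) dx = -243/10.
LHS − RHS = 27/2 ≠ 0, so the identity fails.
(For a valid weak derivative the identity must hold for EVERY test function, in particular this one. The failure shows v is NOT the weak derivative of u.)
Correct weak derivative would be u'(x) = 2*x - 2.


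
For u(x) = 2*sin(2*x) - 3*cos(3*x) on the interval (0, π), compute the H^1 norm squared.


||u||_{H^1(0,π)}^2 = 96 + 55*π

u'(x) = 9*sin(3*x) + 4*cos(2*x).
Expand u² and (u')² and integrate term by term on (0, π), using: for integers n ≥ 1, ∫_0^π sin²(nx) dx = ∫_0^π cos²(nx) dx = π/2; for n ≠ n', ∫_0^π sin(nx)sin(n'x) dx = ∫_0^π cos(nx)cos(n'x) dx = 0; and by product-to-sum, ∫_0^π sin(nx)cos(n'x) dx = ½∫_0^π [sin((n+n')x) + sin((n−n')x)] dx, which is 0 when n+n' is even and 2n/(n²−n'²) when n+n' is odd (it need not vanish on (0, π)).
  u² squared terms: (-3)²·∫cos(3x)² dx = 9·π/2 = 9*π/2;  (2)²·∫sin(2x)² dx = 4·π/2 = 2*π.
  u² cross terms: 2·(-3)·(2)·∫cos(3x)·sin(2x) dx = -12·(-4/5) = 48/5.
  So ∫_0^π u² dx = 9*π/2 + 2*π + 48/5 = 48/5 + 13*π/2.
  (u')² squared terms: (4)²·∫cos(2x)² dx = 16·π/2 = 8*π;  (9)²·∫sin(3x)² dx = 81·π/2 = 81*π/2.
  (u')² cross terms: 2·(4)·(9)·∫cos(2x)·sin(3x) dx = 72·(6/5) = 432/5.
  So ∫_0^π (u')² dx = 8*π + 81*π/2 + 432/5 = 432/5 + 97*π/2.
||u||_{H^1}^2 = (48/5 + 13*π/2) + (432/5 + 97*π/2) = 96 + 55*π.


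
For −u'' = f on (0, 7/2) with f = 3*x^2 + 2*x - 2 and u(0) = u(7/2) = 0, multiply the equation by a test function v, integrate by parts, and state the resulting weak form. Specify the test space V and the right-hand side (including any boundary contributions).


V = H^1_0(0, 7/2) (so v(0) = v(7/2) = 0); weak form: ∫_0^7/2 u'v' dx = ∫_0^7/2 (3*x^2 + 2*x - 2) v dx for all v ∈ V.

Multiply both sides by a test function v and integrate from 0 to 7/2:
  ∫_0^7/2 −u''(x) v(x) dx = ∫_0^7/2 f(x) v(x) dx.
Integrate the LHS by parts once:
  ∫_0^7/2 −u'' v dx = −[u'(x) v(x)]_0^7/2 + ∫_0^7/2 u'(x) v'(x) dx.
Thus ∫_0^7/2 u'(x) v'(x) dx = ∫_0^7/2 f(x) v(x) dx + [u'(x) v(x)]_0^7/2.
Choose V so that boundary terms are either known or forced to vanish.
u is Dirichlet: u(0) = u(7/2) = 0. Let V = H^1_0(0, 7/2); then v(0) = v(7/2) = 0, and [u' v]_0^7/2 = 0.
Weak formulation: find u (satisfying any essential BC) such that ∫_0^7/2 u'(x) v'(x) dx = ∫_0^7/2 f v dx for all v ∈ V.
Substituting f(x) = 3*x^2 + 2*x - 2, the right-hand side is ∫_0^7/2 (3*x^2 + 2*x - 2) v dx.


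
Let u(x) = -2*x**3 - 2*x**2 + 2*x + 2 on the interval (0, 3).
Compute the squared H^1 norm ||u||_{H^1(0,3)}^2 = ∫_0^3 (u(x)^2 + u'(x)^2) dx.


||u||_{H^1}^2 = 150672/35

The H^1 norm (squared) on an interval (0, L) is
  ||u||_{H^1}^2 = ∫_0^L u(x)^2 dx + ∫_0^L u'(x)^2 dx.
Compute u'(x) = -6*x**2 - 4*x + 2.
Then u(x)^2 = 4*x**6 + 8*x**5 - 4*x**4 - 16*x**3 - 4*x**2 + 8*x + 4 and u'(x)^2 = 36*x**4 + 48*x**3 - 8*x**2 - 16*x + 4.
Integrate each monomial from 0 to 3 using ∫_0^3 c·x^n dx = c·3^(n+1)/(n+1):
  ∫_0^3 u(x)^2 dx = ∫_0^3 (4*x^6 + 8*x^5 - 4*x^4 - 16*x^3 - 4*x^2 + 8*x + 4) dx. Term by term:
    ∫_0^3 4*x^6 dx = 8748/7;  ∫_0^3 8*x^5 dx = 972;  ∫_0^3 -4*x^4 dx = -972/5;
    ∫_0^3 -16*x^3 dx = -324;  ∫_0^3 -4*x^2 dx = -36;  ∫_0^3 8*x dx = 36;
    ∫_0^3 4 dx = 12.
  Sum: 8748/7 + 972 − 972/5 − 324 − 36 + 36 + 12 = 60036/35.
  ∫_0^3 u'(x)^2 dx = ∫_0^3 (36*x^4 + 48*x^3 - 8*x^2 - 16*x + 4) dx. Term by term:
    ∫_0^3 36*x^4 dx = 8748/5;  ∫_0^3 48*x^3 dx = 972;  ∫_0^3 -8*x^2 dx = -72;
    ∫_0^3 -16*x dx = -72;  ∫_0^3 4 dx = 12.
  Sum: 8748/5 + 972 − 72 − 72 + 12 = 12948/5.
Adding: ||u||_{H^1}^2 = 60036/35 + 12948/5 = 150672/35.


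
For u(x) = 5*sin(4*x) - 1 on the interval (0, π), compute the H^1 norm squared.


||u||_{H^1(0,π)}^2 = 427*π/2

u'(x) = 20*cos(4*x).
Expand u² and (u')² and integrate term by term on (0, π), using: for integers n ≥ 1, ∫_0^π sin²(nx) dx = ∫_0^π cos²(nx) dx = π/2; for n ≠ n', ∫_0^π sin(nx)sin(n'x) dx = ∫_0^π cos(nx)cos(n'x) dx = 0; and by product-to-sum, ∫_0^π sin(nx)cos(n'x) dx = ½∫_0^π [sin((n+n')x) + sin((n−n')x)] dx, which is 0 when n+n' is even and 2n/(n²−n'²) when n+n' is odd (it need not vanish on (0, π)). For the constant mode: ∫_0^π 1 dx = π, ∫_0^π cos(nx) dx = 0, ∫_0^π sin(nx) dx = (1−(−1)^n)/n.
  u² squared terms: (-1)²·∫1 dx = 1·π = π;  (5)²·∫sin(4x)² dx = 25·π/2 = 25*π/2.
  u² cross terms: 2·(-1)·(5)·∫1·sin(4x) dx = -10·(0) = 0.
  So ∫_0^π u² dx = π + 25*π/2 + 0 = 27*π/2.
  (u')² squared terms: (20)²·∫cos(4x)² dx = 400·π/2 = 200*π.
  So ∫_0^π (u')² dx = 200*π.
||u||_{H^1}^2 = (27*π/2) + (200*π) = 427*π/2.


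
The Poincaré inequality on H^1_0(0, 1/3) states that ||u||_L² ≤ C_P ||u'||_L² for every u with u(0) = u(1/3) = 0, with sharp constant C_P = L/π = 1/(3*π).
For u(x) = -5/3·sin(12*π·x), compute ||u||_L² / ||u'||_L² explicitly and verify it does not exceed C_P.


||u||_L² / ||u'||_L² = 1/(12*π) < C_P = 1/(3*π).

u(x) = -5/3·sin(12*π·x), so u'(x) = -20*π*cos(12*π*x).
Writing u(x) = A·sin(kπx/L) with A = -5/3 and k = 4, use ∫_0^L sin²(kπx/L) dx = L/2 and ∫_0^L cos²(kπx/L) dx = L/2.
u² = 25/9·sin²(12*π·x) and (u')² = 400*π^2·cos²(12*π·x), and each of sin², cos² integrates to L/2 = 1/6 over (0, 1/3).
∫_0^1/3 u² dx = 25/54, so ||u||_L² = 5*sqrt(6)/18.
∫_0^1/3 (u')² dx = 200*π^2/3, so ||u'||_L² = 10*sqrt(6)*π/3.
Ratio ||u||_L² / ||u'||_L² = 1/(12*π).
Sharp Poincaré constant on H^1_0(0, 1/3) is C_P = L/π = 1/(3*π), achieved by sin(3*π·x).
This is the k = 4 harmonic; the ratio L/(kπ) is strictly less than C_P = L/π, consistent with the sharp inequality ||u||_L² ≤ C_P ||u'||_L².


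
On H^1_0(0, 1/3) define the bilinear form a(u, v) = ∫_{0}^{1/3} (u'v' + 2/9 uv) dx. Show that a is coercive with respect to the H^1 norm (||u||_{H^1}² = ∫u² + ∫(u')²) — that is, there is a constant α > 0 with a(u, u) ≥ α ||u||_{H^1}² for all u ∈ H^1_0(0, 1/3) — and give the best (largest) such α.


α = (2 + 81*π^2)/(9*(1 + 9*π^2))

Coercivity of a(·,·) on H^1_0(0, 1/3) means a(u, u) ≥ α ||u||_{H^1}² for every u ∈ H^1_0.
The interval has length L = 1/3, and Poincaré/coercivity depend only on L. Here a(u, u) = ∫(u')² + (2/9)·∫u².
Here 0 < c = 2/9 < 1. The condition a(u,u) ≥ α||u||_{H^1}² reads (1−α)∫(u')² ≥ (α−c)∫u². Any admissible α is ≤ 1 (rapidly oscillating u have ∫u²/∫(u')² → 0), and α = 1 would force 0 ≥ (1−c)∫u², impossible since c < 1; so 1−α > 0. By the sharp Poincaré inequality on H^1_0 of an interval of length L, ∫(u')² ≥ (π/L)²∫u² with equality for the first sine mode sin(π(x−x₀)/L) (x₀ the left endpoint), so the inequality holds for all u iff (1−α)(π/L)² ≥ α − c, i.e. α ≤ ((π/L)² + c)/((π/L)² + 1) = (1 + c(L/π)²)/(1 + (L/π)²). With (π/L)² = 9*π^2 and c = 2/9, the largest admissible constant is α = ((π/L)² + c)/((π/L)² + 1).
Simplifying, α = (2 + 81*π^2)/(9*(1 + 9*π^2)).


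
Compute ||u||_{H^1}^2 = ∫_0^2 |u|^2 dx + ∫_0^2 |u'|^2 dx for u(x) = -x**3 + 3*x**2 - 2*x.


||u||_{H^1}^2 = 184/105

The H^1 norm (squared) on an interval (0, L) is
  ||u||_{H^1}^2 = ∫_0^L u(x)^2 dx + ∫_0^L u'(x)^2 dx.
Compute u'(x) = -3*x**2 + 6*x - 2.
Then u(x)^2 = x**6 - 6*x**5 + 13*x**4 - 12*x**3 + 4*x**2 and u'(x)^2 = 9*x**4 - 36*x**3 + 48*x**2 - 24*x + 4.
Integrate each monomial from 0 to 2 using ∫_0^2 c·x^n dx = c·2^(n+1)/(n+1):
  ∫_0^2 u(x)^2 dx = ∫_0^2 (x^6 - 6*x^5 + 13*x^4 - 12*x^3 + 4*x^2) dx. Term by term:
    ∫_0^2 x^6 dx = 128/7;  ∫_0^2 -6*x^5 dx = -64;  ∫_0^2 13*x^4 dx = 416/5;
    ∫_0^2 -12*x^3 dx = -48;  ∫_0^2 4*x^2 dx = 32/3.
  Sum: 128/7 − 64 + 416/5 − 48 + 32/3 = 16/105.
  ∫_0^2 u'(x)^2 dx = ∫_0^2 (9*x^4 - 36*x^3 + 48*x^2 - 24*x + 4) dx. Term by term:
    ∫_0^2 9*x^4 dx = 288/5;  ∫_0^2 -36*x^3 dx = -144;  ∫_0^2 48*x^2 dx = 128;
    ∫_0^2 -24*x dx = -48;  ∫_0^2 4 dx = 8.
  Sum: 288/5 − 144 + 128 − 48 + 8 = 8/5.
Adding: ||u||_{H^1}^2 = 16/105 + 8/5 = 184/105.


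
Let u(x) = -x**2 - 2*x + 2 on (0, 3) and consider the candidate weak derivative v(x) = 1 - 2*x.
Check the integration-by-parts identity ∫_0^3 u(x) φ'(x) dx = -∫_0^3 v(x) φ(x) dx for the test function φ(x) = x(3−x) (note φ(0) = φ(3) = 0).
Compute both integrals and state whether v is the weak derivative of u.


LHS = 45/2, RHS = 9. No, v is not the weak derivative of u.

u(x) = -x**2 - 2*x + 2, classical derivative u'(x) = -2*x - 2.
φ(x) = x(3−x), so φ'(x) = 3 - 2*x.
Note φ(0) = φ(3) = 0, so the boundary term u·φ vanishes.
LHS = ∫_0^3 u(x) φ'(x) dx = ∫_0^3 (2*x^3 + x^2 - 10*x + 6) dx. Term by term:
  ∫_0^3 2*x^3 dx = 81/2;  ∫_0^3 x^2 dx = 9;  ∫_0^3 -10*x dx = -45;
  ∫_0^3 6 dx = 18.
Sum: 81/2 + 9 − 45 + 18 = 45/2.
So LHS = 45/2.
∫_0^3 v(x) φ(x) dx = ∫_0^3 (2*x^3 - 7*x^2 + 3*x) dx. Term by term:
  ∫_0^3 2*x^3 dx = 81/2;  ∫_0^3 -7*x^2 dx = -63;  ∫_0^3 3*x dx = 27/2.
Sum: 81/2 − 63 + 27/2 = -9.
So RHS = -∫_0^3 v(x) φ(x) dx = 9.
LHS − RHS = 27/2 ≠ 0, so the identity fails.
(For a valid weak derivative the identity must hold for EVERY test function, in particular this one. The failure shows v is NOT the weak derivative of u.)
Correct weak derivative would be u'(x) = -2*x - 2.


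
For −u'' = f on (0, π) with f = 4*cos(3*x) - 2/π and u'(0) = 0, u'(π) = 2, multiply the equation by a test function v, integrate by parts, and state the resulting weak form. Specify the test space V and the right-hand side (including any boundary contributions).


V = H^1(0, π) (v unrestricted at boundary; u is determined up to an additive constant); weak form: ∫_0^π u'v' dx = ∫_0^π (4*cos(3*x) - 2/π) v dx + 2·v(π) for all v ∈ V.

Multiply both sides by a test function v and integrate from 0 to π:
  ∫_0^π −u''(x) v(x) dx = ∫_0^π f(x) v(x) dx.
Integrate the LHS by parts once:
  ∫_0^π −u'' v dx = −[u'(x) v(x)]_0^π + ∫_0^π u'(x) v'(x) dx.
Thus ∫_0^π u'(x) v'(x) dx = ∫_0^π f(x) v(x) dx + [u'(x) v(x)]_0^π.
Choose V so that boundary terms are either known or forced to vanish.
u has inhomogeneous Neumann u'(0) = 0, u'(π) = 2. [u' v]_0^π = (2)·v(π) − (0)·v(0) = 2·v(π). Take V = H^1(0, π); boundary term becomes part of RHS.
Weak formulation: find u (satisfying any essential BC) such that ∫_0^π u'(x) v'(x) dx = ∫_0^π f v dx + 2·v(π) for all v ∈ V (Neumann data are natural BCs: they enter the RHS as boundary terms).
Substituting f(x) = 4*cos(3*x) - 2/π, the right-hand side is ∫_0^π (4*cos(3*x) - 2/π) v dx + 2·v(π).
Compatibility check (pure Neumann): taking v ≡ 1 ∈ V gives 0 = ∫_0^π f dx + (2) − (0), i.e. ∫_0^π f dx must equal u'(0) − u'(π) = -2. Indeed ∫_0^π (4*cos(3*x) - 2/π) dx = -2, so the data are compatible. The solution is then unique only up to an additive constant (fix it e.g. by requiring ∫_0^π u dx = 0).


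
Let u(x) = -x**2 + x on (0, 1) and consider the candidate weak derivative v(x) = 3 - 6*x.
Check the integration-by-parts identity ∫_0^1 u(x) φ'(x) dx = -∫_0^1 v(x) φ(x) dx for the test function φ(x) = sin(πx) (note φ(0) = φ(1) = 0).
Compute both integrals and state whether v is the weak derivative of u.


LHS = 0, RHS = 0. No, v is not the weak derivative of u.

u(x) = -x**2 + x, classical derivative u'(x) = 1 - 2*x.
φ(x) = sin(πx), so φ'(x) = π*cos(π*x).
Note φ(0) = φ(1) = 0, so the boundary term u·φ vanishes.
LHS = ∫_0^1 u(x) φ'(x) dx = ∫_0^1 (-π*x^2*cos(π*x) + π*x*cos(π*x)) dx. Term by term:
  ∫_0^1 π*x*cos(π*x) dx = -2/π;  ∫_0^1 -π*x^2*cos(π*x) dx = 2/π.
Sum: -2/π + 2/π = 0.
So LHS = 0.
∫_0^1 v(x) φ(x) dx = ∫_0^1 (-6*x*sin(π*x) + 3*sin(π*x)) dx. Term by term:
  ∫_0^1 3*sin(π*x) dx = 6/π;  ∫_0^1 -6*x*sin(π*x) dx = -6/π.
Sum: 6/π − 6/π = 0.
So RHS = -∫_0^1 v(x) φ(x) dx = 0.
LHS = RHS, so the identity holds for this particular φ. But this is necessary, not sufficient: a weak derivative must satisfy the identity for EVERY test function in C_c^∞(0, 1).
Here u is smooth, so its weak derivative equals its classical derivative u'(x) = 1 - 2*x. Since v(x) = 3 - 6*x ≠ u'(x), v is NOT the weak derivative of u — the agreement for this single φ is a coincidence (the difference v − u' happens to be L²-orthogonal to this φ).


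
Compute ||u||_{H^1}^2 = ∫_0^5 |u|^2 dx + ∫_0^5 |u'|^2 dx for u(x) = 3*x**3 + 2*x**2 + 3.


||u||_{H^1}^2 = 8404015/42

The H^1 norm (squared) on an interval (0, L) is
  ||u||_{H^1}^2 = ∫_0^L u(x)^2 dx + ∫_0^L u'(x)^2 dx.
Compute u'(x) = 9*x**2 + 4*x.
Then u(x)^2 = 9*x**6 + 12*x**5 + 4*x**4 + 18*x**3 + 12*x**2 + 9 and u'(x)^2 = 81*x**4 + 72*x**3 + 16*x**2.
Integrate each monomial from 0 to 5 using ∫_0^5 c·x^n dx = c·5^(n+1)/(n+1):
  ∫_0^5 u(x)^2 dx = ∫_0^5 (9*x^6 + 12*x^5 + 4*x^4 + 18*x^3 + 12*x^2 + 9) dx. Term by term:
    ∫_0^5 9*x^6 dx = 703125/7;  ∫_0^5 12*x^5 dx = 31250;  ∫_0^5 4*x^4 dx = 2500;
    ∫_0^5 18*x^3 dx = 5625/2;  ∫_0^5 12*x^2 dx = 500;  ∫_0^5 9 dx = 45.
  Sum: 703125/7 + 31250 + 2500 + 5625/2 + 500 + 45 = 1925755/14.
  ∫_0^5 u'(x)^2 dx = ∫_0^5 (81*x^4 + 72*x^3 + 16*x^2) dx. Term by term:
    ∫_0^5 81*x^4 dx = 50625;  ∫_0^5 72*x^3 dx = 11250;  ∫_0^5 16*x^2 dx = 2000/3.
  Sum: 50625 + 11250 + 2000/3 = 187625/3.
Adding: ||u||_{H^1}^2 = 1925755/14 + 187625/3 = 8404015/42.


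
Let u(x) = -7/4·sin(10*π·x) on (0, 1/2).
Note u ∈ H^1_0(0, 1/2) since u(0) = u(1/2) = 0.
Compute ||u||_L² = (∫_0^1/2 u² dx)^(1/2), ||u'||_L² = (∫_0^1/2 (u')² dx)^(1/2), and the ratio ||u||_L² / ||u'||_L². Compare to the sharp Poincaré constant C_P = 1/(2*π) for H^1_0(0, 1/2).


||u||_L² / ||u'||_L² = 1/(10*π) < C_P = 1/(2*π).

u(x) = -7/4·sin(10*π·x), so u'(x) = -35*π*cos(10*π*x)/2.
Writing u(x) = A·sin(kπx/L) with A = -7/4 and k = 5, use ∫_0^L sin²(kπx/L) dx = L/2 and ∫_0^L cos²(kπx/L) dx = L/2.
u² = 49/16·sin²(10*π·x) and (u')² = 1225*π^2/4·cos²(10*π·x), and each of sin², cos² integrates to L/2 = 1/4 over (0, 1/2).
∫_0^1/2 u² dx = 49/64, so ||u||_L² = 7/8.
∫_0^1/2 (u')² dx = 1225*π^2/16, so ||u'||_L² = 35*π/4.
Ratio ||u||_L² / ||u'||_L² = 1/(10*π).
Sharp Poincaré constant on H^1_0(0, 1/2) is C_P = L/π = 1/(2*π), achieved by sin(2*π·x).
This is the k = 5 harmonic; the ratio L/(kπ) is strictly less than C_P = L/π, consistent with the sharp inequality ||u||_L² ≤ C_P ||u'||_L².


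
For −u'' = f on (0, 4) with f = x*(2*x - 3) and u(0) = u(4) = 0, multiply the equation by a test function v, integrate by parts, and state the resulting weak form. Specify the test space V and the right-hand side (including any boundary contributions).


V = H^1_0(0, 4) (so v(0) = v(4) = 0); weak form: ∫_0^4 u'v' dx = ∫_0^4 (x*(2*x - 3)) v dx for all v ∈ V.

Multiply both sides by a test function v and integrate from 0 to 4:
  ∫_0^4 −u''(x) v(x) dx = ∫_0^4 f(x) v(x) dx.
Integrate the LHS by parts once:
  ∫_0^4 −u'' v dx = −[u'(x) v(x)]_0^4 + ∫_0^4 u'(x) v'(x) dx.
Thus ∫_0^4 u'(x) v'(x) dx = ∫_0^4 f(x) v(x) dx + [u'(x) v(x)]_0^4.
Choose V so that boundary terms are either known or forced to vanish.
u is Dirichlet: u(0) = u(4) = 0. Let V = H^1_0(0, 4); then v(0) = v(4) = 0, and [u' v]_0^4 = 0.
Weak formulation: find u (satisfying any essential BC) such that ∫_0^4 u'(x) v'(x) dx = ∫_0^4 f v dx for all v ∈ V.
Substituting f(x) = x*(2*x - 3), the right-hand side is ∫_0^4 (x*(2*x - 3)) v dx.
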